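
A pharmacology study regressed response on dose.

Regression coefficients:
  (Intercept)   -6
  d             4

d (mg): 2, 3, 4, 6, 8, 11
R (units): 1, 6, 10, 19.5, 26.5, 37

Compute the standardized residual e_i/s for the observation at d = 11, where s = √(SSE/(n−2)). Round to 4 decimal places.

-0.9428

d=2: ŷ = -6 + 4·2 = 2; e = 1 − 2 = -1
d=3: ŷ = -6 + 4·3 = 6; e = 6 − 6 = 0
d=4: ŷ = -6 + 4·4 = 10; e = 10 − 10 = 0
d=6: ŷ = -6 + 4·6 = 18; e = 19.5 − 18 = 1.5
d=8: ŷ = -6 + 4·8 = 26; e = 26.5 − 26 = 0.5
d=11: ŷ = -6 + 4·11 = 38; e = 37 − 38 = -1
SSE = 1 + 0 + 0 + 2.25 + 0.25 + 1 = 4.5
s = √(4.5/4) = 1.06066
e/s = -1 / 1.06066 = -0.9428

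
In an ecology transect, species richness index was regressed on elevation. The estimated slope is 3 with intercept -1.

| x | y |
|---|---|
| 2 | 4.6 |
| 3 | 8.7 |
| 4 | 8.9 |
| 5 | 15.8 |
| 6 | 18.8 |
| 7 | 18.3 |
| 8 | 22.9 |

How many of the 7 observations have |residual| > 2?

1

x=2: ŷ = -1 + 3·2 = 5; r = 4.6 − 5 = -0.4
x=3: ŷ = -1 + 3·3 = 8; r = 8.7 − 8 = 0.7
x=4: ŷ = -1 + 3·4 = 11; r = 8.9 − 11 = -2.1
x=5: ŷ = -1 + 3·5 = 14; r = 15.8 − 14 = 1.8
x=6: ŷ = -1 + 3·6 = 17; r = 18.8 − 17 = 1.8
x=7: ŷ = -1 + 3·7 = 20; r = 18.3 − 20 = -1.7
x=8: ŷ = -1 + 3·8 = 23; r = 22.9 − 23 = -0.1
|r| > 2: x=4 (|r|=2.1) → 1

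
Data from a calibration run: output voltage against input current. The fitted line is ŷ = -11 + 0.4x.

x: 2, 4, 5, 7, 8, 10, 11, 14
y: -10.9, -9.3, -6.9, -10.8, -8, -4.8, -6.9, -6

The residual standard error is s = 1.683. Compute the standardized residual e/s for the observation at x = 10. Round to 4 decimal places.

1.3072

ŷ = -11 + 0.4·10 = -7
e = -4.8 − (-7) = 2.2
e/s = 2.2 / 1.683 = 1.3072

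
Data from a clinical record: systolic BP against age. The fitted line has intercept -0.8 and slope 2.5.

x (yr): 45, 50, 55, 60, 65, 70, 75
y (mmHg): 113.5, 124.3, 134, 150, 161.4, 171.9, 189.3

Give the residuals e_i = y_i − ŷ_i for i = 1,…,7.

x=45: ŷ = -0.8 + 2.5·45 = 111.7; e = 113.5 − 111.7 = 1.8
x=50: ŷ = -0.8 + 2.5·50 = 124.2; e = 124.3 − 124.2 = 0.1
x=55: ŷ = -0.8 + 2.5·55 = 136.7; e = 134 − 136.7 = -2.7
x=60: ŷ = -0.8 + 2.5·60 = 149.2; e = 150 − 149.2 = 0.8
x=65: ŷ = -0.8 + 2.5·65 = 161.7; e = 161.4 − 161.7 = -0.3
x=70: ŷ = -0.8 + 2.5·70 = 174.2; e = 171.9 − 174.2 = -2.3
x=75: ŷ = -0.8 + 2.5·75 = 186.7; e = 189.3 − 186.7 = 2.6

1.8, 0.1, -2.7, 0.8, -0.3, -2.3, 2.6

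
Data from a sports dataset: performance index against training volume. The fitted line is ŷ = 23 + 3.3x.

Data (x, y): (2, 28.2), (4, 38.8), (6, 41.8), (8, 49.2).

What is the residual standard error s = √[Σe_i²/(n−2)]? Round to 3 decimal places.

x=2: ŷ = 23 + 3.3·2 = 29.6; e = 28.2 − 29.6 = -1.4
x=4: ŷ = 23 + 3.3·4 = 36.2; e = 38.8 − 36.2 = 2.6
x=6: ŷ = 23 + 3.3·6 = 42.8; e = 41.8 − 42.8 = -1
x=8: ŷ = 23 + 3.3·8 = 49.4; e = 49.2 − 49.4 = -0.2
SSE = 1.96 + 6.76 + 1 + 0.04 = 9.76
s = √(9.76/2) = √4.88 ≈ 2.209

s = 2.209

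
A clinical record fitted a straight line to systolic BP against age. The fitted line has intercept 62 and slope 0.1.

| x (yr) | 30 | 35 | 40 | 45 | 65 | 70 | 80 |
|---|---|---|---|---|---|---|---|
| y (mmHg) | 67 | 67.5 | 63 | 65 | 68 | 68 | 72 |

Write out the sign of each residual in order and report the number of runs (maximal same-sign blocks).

x=30: ŷ = 62 + 0.1·30 = 65; r = 67 − 65 = 2
x=35: ŷ = 62 + 0.1·35 = 65.5; r = 67.5 − 65.5 = 2
x=40: ŷ = 62 + 0.1·40 = 66; r = 63 − 66 = -3
x=45: ŷ = 62 + 0.1·45 = 66.5; r = 65 − 66.5 = -1.5
x=65: ŷ = 62 + 0.1·65 = 68.5; r = 68 − 68.5 = -0.5
x=70: ŷ = 62 + 0.1·70 = 69; r = 68 − 69 = -1
x=80: ŷ = 62 + 0.1·80 = 70; r = 72 − 70 = 2
Signs: + + − − − − +
Runs: +×2, −×4, +×1 → 3

3 runs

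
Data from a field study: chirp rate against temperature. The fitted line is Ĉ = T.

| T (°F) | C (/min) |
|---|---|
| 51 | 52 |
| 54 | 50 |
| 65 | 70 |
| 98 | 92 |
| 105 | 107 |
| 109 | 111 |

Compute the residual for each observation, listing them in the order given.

T=51: Ĉ = 51 = 51; r = 52 − 51 = 1
T=54: Ĉ = 54 = 54; r = 50 − 54 = -4
T=65: Ĉ = 65 = 65; r = 70 − 65 = 5
T=98: Ĉ = 98 = 98; r = 92 − 98 = -6
T=105: Ĉ = 105 = 105; r = 107 − 105 = 2
T=109: Ĉ = 109 = 109; r = 111 − 109 = 2

1, -4, 5, -6, 2, 2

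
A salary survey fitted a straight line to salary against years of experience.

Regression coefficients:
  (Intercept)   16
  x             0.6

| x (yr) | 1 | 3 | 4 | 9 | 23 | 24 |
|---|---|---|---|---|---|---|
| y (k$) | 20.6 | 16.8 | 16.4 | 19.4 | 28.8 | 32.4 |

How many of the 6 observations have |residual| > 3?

1

x=1: ŷ = 16 + 0.6·1 = 16.6; r = 20.6 − 16.6 = 4
x=3: ŷ = 16 + 0.6·3 = 17.8; r = 16.8 − 17.8 = -1
x=4: ŷ = 16 + 0.6·4 = 18.4; r = 16.4 − 18.4 = -2
x=9: ŷ = 16 + 0.6·9 = 21.4; r = 19.4 − 21.4 = -2
x=23: ŷ = 16 + 0.6·23 = 29.8; r = 28.8 − 29.8 = -1
x=24: ŷ = 16 + 0.6·24 = 30.4; r = 32.4 − 30.4 = 2
|r| > 3: x=1 (|r|=4) → 1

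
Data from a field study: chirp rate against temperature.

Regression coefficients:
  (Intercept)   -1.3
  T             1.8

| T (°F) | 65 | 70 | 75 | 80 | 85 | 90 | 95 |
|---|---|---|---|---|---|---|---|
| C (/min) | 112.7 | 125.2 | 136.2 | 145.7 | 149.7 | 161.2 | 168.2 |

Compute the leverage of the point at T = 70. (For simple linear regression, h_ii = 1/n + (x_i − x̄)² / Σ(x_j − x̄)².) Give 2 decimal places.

h = 0.29

T̄ = (65 + 70 + 75 + 80 + 85 + 90 + 95)/7 = 80
Σ(T − T̄)² = 225 + 100 + 25 + 0 + 25 + 100 + 225 = 700
h = 1/7 + (-10)²/700 = 0.142857 + 0.142857 = 0.29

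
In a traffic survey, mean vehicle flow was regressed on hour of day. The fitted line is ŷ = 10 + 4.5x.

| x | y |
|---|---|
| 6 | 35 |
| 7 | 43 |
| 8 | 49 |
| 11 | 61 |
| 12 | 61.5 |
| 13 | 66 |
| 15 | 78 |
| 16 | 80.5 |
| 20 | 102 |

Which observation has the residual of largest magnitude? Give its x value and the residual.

x = 8, r = 3

x=6: ŷ = 10 + 4.5·6 = 37; r = 35 − 37 = -2
x=7: ŷ = 10 + 4.5·7 = 41.5; r = 43 − 41.5 = 1.5
x=8: ŷ = 10 + 4.5·8 = 46; r = 49 − 46 = 3
x=11: ŷ = 10 + 4.5·11 = 59.5; r = 61 − 59.5 = 1.5
x=12: ŷ = 10 + 4.5·12 = 64; r = 61.5 − 64 = -2.5
x=13: ŷ = 10 + 4.5·13 = 68.5; r = 66 − 68.5 = -2.5
x=15: ŷ = 10 + 4.5·15 = 77.5; r = 78 − 77.5 = 0.5
x=16: ŷ = 10 + 4.5·16 = 82; r = 80.5 − 82 = -1.5
x=20: ŷ = 10 + 4.5·20 = 100; r = 102 − 100 = 2
Largest |r| is 3 at x = 8, residual 3.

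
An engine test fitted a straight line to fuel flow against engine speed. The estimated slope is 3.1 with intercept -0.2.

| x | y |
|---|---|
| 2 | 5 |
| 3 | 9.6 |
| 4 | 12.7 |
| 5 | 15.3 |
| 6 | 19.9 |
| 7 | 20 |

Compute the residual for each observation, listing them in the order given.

-1, 0.5, 0.5, 0, 1.5, -1.5

x=2: ŷ = -0.2 + 3.1·2 = 6; e = 5 − 6 = -1
x=3: ŷ = -0.2 + 3.1·3 = 9.1; e = 9.6 − 9.1 = 0.5
x=4: ŷ = -0.2 + 3.1·4 = 12.2; e = 12.7 − 12.2 = 0.5
x=5: ŷ = -0.2 + 3.1·5 = 15.3; e = 15.3 − 15.3 = 0
x=6: ŷ = -0.2 + 3.1·6 = 18.4; e = 19.9 − 18.4 = 1.5
x=7: ŷ = -0.2 + 3.1·7 = 21.5; e = 20 − 21.5 = -1.5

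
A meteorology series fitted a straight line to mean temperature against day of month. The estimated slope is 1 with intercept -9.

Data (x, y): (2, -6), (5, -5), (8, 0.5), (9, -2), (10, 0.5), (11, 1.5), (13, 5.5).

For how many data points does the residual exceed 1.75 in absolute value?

1

x=2: ŷ = -9 + 2 = -7; e = -6 − (-7) = 1
x=5: ŷ = -9 + 5 = -4; e = -5 − (-4) = -1
x=8: ŷ = -9 + 8 = -1; e = 0.5 − (-1) = 1.5
x=9: ŷ = -9 + 9 = 0; e = -2 − 0 = -2
x=10: ŷ = -9 + 10 = 1; e = 0.5 − 1 = -0.5
x=11: ŷ = -9 + 11 = 2; e = 1.5 − 2 = -0.5
x=13: ŷ = -9 + 13 = 4; e = 5.5 − 4 = 1.5
|e| > 1.75: x=9 (|e|=2) → 1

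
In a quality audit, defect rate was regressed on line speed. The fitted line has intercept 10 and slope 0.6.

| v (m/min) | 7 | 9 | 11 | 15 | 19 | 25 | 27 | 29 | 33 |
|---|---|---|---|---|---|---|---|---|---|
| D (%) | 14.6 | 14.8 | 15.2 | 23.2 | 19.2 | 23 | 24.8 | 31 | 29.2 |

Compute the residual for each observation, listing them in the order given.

v=7: D̂ = 10 + 0.6·7 = 14.2; e = 14.6 − 14.2 = 0.4
v=9: D̂ = 10 + 0.6·9 = 15.4; e = 14.8 − 15.4 = -0.6
v=11: D̂ = 10 + 0.6·11 = 16.6; e = 15.2 − 16.6 = -1.4
v=15: D̂ = 10 + 0.6·15 = 19; e = 23.2 − 19 = 4.2
v=19: D̂ = 10 + 0.6·19 = 21.4; e = 19.2 − 21.4 = -2.2
v=25: D̂ = 10 + 0.6·25 = 25; e = 23 − 25 = -2
v=27: D̂ = 10 + 0.6·27 = 26.2; e = 24.8 − 26.2 = -1.4
v=29: D̂ = 10 + 0.6·29 = 27.4; e = 31 − 27.4 = 3.6
v=33: D̂ = 10 + 0.6·33 = 29.8; e = 29.2 − 29.8 = -0.6

0.4, -0.6, -1.4, 4.2, -2.2, -2, -1.4, 3.6, -0.6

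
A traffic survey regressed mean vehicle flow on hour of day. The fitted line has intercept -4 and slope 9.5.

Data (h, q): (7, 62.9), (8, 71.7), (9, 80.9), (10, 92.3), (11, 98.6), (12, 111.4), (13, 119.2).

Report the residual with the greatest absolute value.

r = -1.9

h=7: q̂ = -4 + 9.5·7 = 62.5; r = 62.9 − 62.5 = 0.4
h=8: q̂ = -4 + 9.5·8 = 72; r = 71.7 − 72 = -0.3
h=9: q̂ = -4 + 9.5·9 = 81.5; r = 80.9 − 81.5 = -0.6
h=10: q̂ = -4 + 9.5·10 = 91; r = 92.3 − 91 = 1.3
h=11: q̂ = -4 + 9.5·11 = 100.5; r = 98.6 − 100.5 = -1.9
h=12: q̂ = -4 + 9.5·12 = 110; r = 111.4 − 110 = 1.4
h=13: q̂ = -4 + 9.5·13 = 119.5; r = 119.2 − 119.5 = -0.3
Largest |r| is 1.9 at h = 11, residual -1.9.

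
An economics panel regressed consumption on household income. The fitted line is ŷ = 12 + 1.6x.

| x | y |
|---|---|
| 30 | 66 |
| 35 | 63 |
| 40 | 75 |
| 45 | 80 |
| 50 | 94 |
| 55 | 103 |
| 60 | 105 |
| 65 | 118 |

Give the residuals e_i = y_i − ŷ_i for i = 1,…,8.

6, -5, -1, -4, 2, 3, -3, 2

x=30: ŷ = 12 + 1.6·30 = 60; e = 66 − 60 = 6
x=35: ŷ = 12 + 1.6·35 = 68; e = 63 − 68 = -5
x=40: ŷ = 12 + 1.6·40 = 76; e = 75 − 76 = -1
x=45: ŷ = 12 + 1.6·45 = 84; e = 80 − 84 = -4
x=50: ŷ = 12 + 1.6·50 = 92; e = 94 − 92 = 2
x=55: ŷ = 12 + 1.6·55 = 100; e = 103 − 100 = 3
x=60: ŷ = 12 + 1.6·60 = 108; e = 105 − 108 = -3
x=65: ŷ = 12 + 1.6·65 = 116; e = 118 − 116 = 2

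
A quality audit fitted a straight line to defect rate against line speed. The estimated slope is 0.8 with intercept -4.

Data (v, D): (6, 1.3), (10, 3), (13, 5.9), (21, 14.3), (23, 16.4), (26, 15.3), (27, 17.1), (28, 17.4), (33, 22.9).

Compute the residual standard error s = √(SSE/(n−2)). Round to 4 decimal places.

v=6: D̂ = -4 + 0.8·6 = 0.8; r = 1.3 − 0.8 = 0.5
v=10: D̂ = -4 + 0.8·10 = 4; r = 3 − 4 = -1
v=13: D̂ = -4 + 0.8·13 = 6.4; r = 5.9 − 6.4 = -0.5
v=21: D̂ = -4 + 0.8·21 = 12.8; r = 14.3 − 12.8 = 1.5
v=23: D̂ = -4 + 0.8·23 = 14.4; r = 16.4 − 14.4 = 2
v=26: D̂ = -4 + 0.8·26 = 16.8; r = 15.3 − 16.8 = -1.5
v=27: D̂ = -4 + 0.8·27 = 17.6; r = 17.1 − 17.6 = -0.5
v=28: D̂ = -4 + 0.8·28 = 18.4; r = 17.4 − 18.4 = -1
v=33: D̂ = -4 + 0.8·33 = 22.4; r = 22.9 − 22.4 = 0.5
SSE = 0.25 + 1 + 0.25 + 2.25 + 4 + 2.25 + 0.25 + 1 + 0.25 = 11.5
s = √(11.5/7) = √1.64286 ≈ 1.2817

s = 1.2817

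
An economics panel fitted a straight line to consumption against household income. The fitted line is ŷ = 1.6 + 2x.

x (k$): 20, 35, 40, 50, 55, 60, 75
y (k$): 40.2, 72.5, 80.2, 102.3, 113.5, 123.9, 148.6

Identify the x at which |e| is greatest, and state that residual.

x=20: ŷ = 1.6 + 2·20 = 41.6; e = 40.2 − 41.6 = -1.4
x=35: ŷ = 1.6 + 2·35 = 71.6; e = 72.5 − 71.6 = 0.9
x=40: ŷ = 1.6 + 2·40 = 81.6; e = 80.2 − 81.6 = -1.4
x=50: ŷ = 1.6 + 2·50 = 101.6; e = 102.3 − 101.6 = 0.7
x=55: ŷ = 1.6 + 2·55 = 111.6; e = 113.5 − 111.6 = 1.9
x=60: ŷ = 1.6 + 2·60 = 121.6; e = 123.9 − 121.6 = 2.3
x=75: ŷ = 1.6 + 2·75 = 151.6; e = 148.6 − 151.6 = -3
Largest |e| is 3 at x = 75, residual -3.

x = 75, e = -3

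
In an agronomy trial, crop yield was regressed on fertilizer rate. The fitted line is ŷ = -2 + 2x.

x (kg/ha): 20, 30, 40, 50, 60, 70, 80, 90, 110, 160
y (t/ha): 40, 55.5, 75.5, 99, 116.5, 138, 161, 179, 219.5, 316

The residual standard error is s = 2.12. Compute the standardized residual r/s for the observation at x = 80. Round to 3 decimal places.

1.415

ŷ = -2 + 2·80 = 158
r = 161 − 158 = 3
r/s = 3 / 2.12 = 1.415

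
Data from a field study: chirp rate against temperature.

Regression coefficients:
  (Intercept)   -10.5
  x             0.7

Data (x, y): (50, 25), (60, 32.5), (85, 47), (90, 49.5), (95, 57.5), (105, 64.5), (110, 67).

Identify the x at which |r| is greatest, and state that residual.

x=50: ŷ = -10.5 + 0.7·50 = 24.5; r = 25 − 24.5 = 0.5
x=60: ŷ = -10.5 + 0.7·60 = 31.5; r = 32.5 − 31.5 = 1
x=85: ŷ = -10.5 + 0.7·85 = 49; r = 47 − 49 = -2
x=90: ŷ = -10.5 + 0.7·90 = 52.5; r = 49.5 − 52.5 = -3
x=95: ŷ = -10.5 + 0.7·95 = 56; r = 57.5 − 56 = 1.5
x=105: ŷ = -10.5 + 0.7·105 = 63; r = 64.5 − 63 = 1.5
x=110: ŷ = -10.5 + 0.7·110 = 66.5; r = 67 − 66.5 = 0.5
Largest |r| is 3 at x = 90, residual -3.

x = 90, r = -3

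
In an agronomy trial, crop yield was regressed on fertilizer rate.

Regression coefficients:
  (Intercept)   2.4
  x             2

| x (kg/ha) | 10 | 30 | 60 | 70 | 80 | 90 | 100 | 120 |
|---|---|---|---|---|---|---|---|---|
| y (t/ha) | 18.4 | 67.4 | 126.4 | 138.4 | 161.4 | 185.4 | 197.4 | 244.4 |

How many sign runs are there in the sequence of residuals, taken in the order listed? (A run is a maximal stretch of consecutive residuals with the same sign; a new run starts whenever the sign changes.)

x=10: ŷ = 2.4 + 2·10 = 22.4; r = 18.4 − 22.4 = -4
x=30: ŷ = 2.4 + 2·30 = 62.4; r = 67.4 − 62.4 = 5
x=60: ŷ = 2.4 + 2·60 = 122.4; r = 126.4 − 122.4 = 4
x=70: ŷ = 2.4 + 2·70 = 142.4; r = 138.4 − 142.4 = -4
x=80: ŷ = 2.4 + 2·80 = 162.4; r = 161.4 − 162.4 = -1
x=90: ŷ = 2.4 + 2·90 = 182.4; r = 185.4 − 182.4 = 3
x=100: ŷ = 2.4 + 2·100 = 202.4; r = 197.4 − 202.4 = -5
x=120: ŷ = 2.4 + 2·120 = 242.4; r = 244.4 − 242.4 = 2
Signs: − + + − − + − +
Runs: −×1, +×2, −×2, +×1, −×1, +×1 → 6

6 runs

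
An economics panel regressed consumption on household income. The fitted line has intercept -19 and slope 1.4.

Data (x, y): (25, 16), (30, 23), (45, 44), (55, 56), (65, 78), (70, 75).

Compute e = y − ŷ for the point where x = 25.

ŷ = -19 + 1.4·25 = 16
e = 16 − 16 = 0

e = 0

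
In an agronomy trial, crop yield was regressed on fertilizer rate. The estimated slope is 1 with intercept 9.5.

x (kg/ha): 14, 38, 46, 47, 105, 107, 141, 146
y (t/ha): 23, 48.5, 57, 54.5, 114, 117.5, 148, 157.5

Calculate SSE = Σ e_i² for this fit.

x=14: ŷ = 9.5 + 14 = 23.5; e = 23 − 23.5 = -0.5
x=38: ŷ = 9.5 + 38 = 47.5; e = 48.5 − 47.5 = 1
x=46: ŷ = 9.5 + 46 = 55.5; e = 57 − 55.5 = 1.5
x=47: ŷ = 9.5 + 47 = 56.5; e = 54.5 − 56.5 = -2
x=105: ŷ = 9.5 + 105 = 114.5; e = 114 − 114.5 = -0.5
x=107: ŷ = 9.5 + 107 = 116.5; e = 117.5 − 116.5 = 1
x=141: ŷ = 9.5 + 141 = 150.5; e = 148 − 150.5 = -2.5
x=146: ŷ = 9.5 + 146 = 155.5; e = 157.5 − 155.5 = 2
SSE = 0.25 + 1 + 2.25 + 4 + 0.25 + 1 + 6.25 + 4 = 19

SSE = 19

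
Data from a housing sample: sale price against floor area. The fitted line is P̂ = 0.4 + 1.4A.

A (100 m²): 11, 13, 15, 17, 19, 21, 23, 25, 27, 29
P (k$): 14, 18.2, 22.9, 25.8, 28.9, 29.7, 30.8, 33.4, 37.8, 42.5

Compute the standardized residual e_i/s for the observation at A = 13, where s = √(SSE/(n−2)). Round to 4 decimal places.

A=11: P̂ = 0.4 + 1.4·11 = 15.8; e = 14 − 15.8 = -1.8
A=13: P̂ = 0.4 + 1.4·13 = 18.6; e = 18.2 − 18.6 = -0.4
A=15: P̂ = 0.4 + 1.4·15 = 21.4; e = 22.9 − 21.4 = 1.5
A=17: P̂ = 0.4 + 1.4·17 = 24.2; e = 25.8 − 24.2 = 1.6
A=19: P̂ = 0.4 + 1.4·19 = 27; e = 28.9 − 27 = 1.9
A=21: P̂ = 0.4 + 1.4·21 = 29.8; e = 29.7 − 29.8 = -0.1
A=23: P̂ = 0.4 + 1.4·23 = 32.6; e = 30.8 − 32.6 = -1.8
A=25: P̂ = 0.4 + 1.4·25 = 35.4; e = 33.4 − 35.4 = -2
A=27: P̂ = 0.4 + 1.4·27 = 38.2; e = 37.8 − 38.2 = -0.4
A=29: P̂ = 0.4 + 1.4·29 = 41; e = 42.5 − 41 = 1.5
SSE = 3.24 + 0.16 + 2.25 + 2.56 + 3.61 + 0.01 + 3.24 + 4 + 0.16 + 2.25 = 21.48
s = √(21.48/8) = 1.6386
e/s = -0.4 / 1.6386 = -0.2441

-0.2441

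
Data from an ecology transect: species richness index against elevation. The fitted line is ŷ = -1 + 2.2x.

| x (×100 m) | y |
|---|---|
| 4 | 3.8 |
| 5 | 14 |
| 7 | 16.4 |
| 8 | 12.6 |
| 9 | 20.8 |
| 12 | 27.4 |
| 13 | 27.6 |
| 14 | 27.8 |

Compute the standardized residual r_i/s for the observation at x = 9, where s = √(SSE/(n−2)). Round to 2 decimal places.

0.61

x=4: ŷ = -1 + 2.2·4 = 7.8; r = 3.8 − 7.8 = -4
x=5: ŷ = -1 + 2.2·5 = 10; r = 14 − 10 = 4
x=7: ŷ = -1 + 2.2·7 = 14.4; r = 16.4 − 14.4 = 2
x=8: ŷ = -1 + 2.2·8 = 16.6; r = 12.6 − 16.6 = -4
x=9: ŷ = -1 + 2.2·9 = 18.8; r = 20.8 − 18.8 = 2
x=12: ŷ = -1 + 2.2·12 = 25.4; r = 27.4 − 25.4 = 2
x=13: ŷ = -1 + 2.2·13 = 27.6; r = 27.6 − 27.6 = 0
x=14: ŷ = -1 + 2.2·14 = 29.8; r = 27.8 − 29.8 = -2
SSE = 16 + 16 + 4 + 16 + 4 + 4 + 0 + 4 = 64
s = √(64/6) = 3.26599
r/s = 2 / 3.26599 = 0.61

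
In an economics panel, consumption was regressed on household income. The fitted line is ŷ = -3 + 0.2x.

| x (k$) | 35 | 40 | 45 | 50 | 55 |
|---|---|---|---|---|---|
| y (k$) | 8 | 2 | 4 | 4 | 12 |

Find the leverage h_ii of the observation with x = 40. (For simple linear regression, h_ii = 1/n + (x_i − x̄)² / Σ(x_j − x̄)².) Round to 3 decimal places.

h = 0.300

x̄ = (35 + 40 + 45 + 50 + 55)/5 = 45
Σ(x − x̄)² = 100 + 25 + 0 + 25 + 100 = 250
h = 1/5 + (-5)²/250 = 0.2 + 0.1 = 0.300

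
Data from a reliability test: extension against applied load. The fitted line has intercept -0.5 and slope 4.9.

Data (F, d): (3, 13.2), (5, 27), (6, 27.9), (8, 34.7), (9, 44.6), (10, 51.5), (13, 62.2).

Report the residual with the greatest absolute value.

e = -4

F=3: d̂ = -0.5 + 4.9·3 = 14.2; e = 13.2 − 14.2 = -1
F=5: d̂ = -0.5 + 4.9·5 = 24; e = 27 − 24 = 3
F=6: d̂ = -0.5 + 4.9·6 = 28.9; e = 27.9 − 28.9 = -1
F=8: d̂ = -0.5 + 4.9·8 = 38.7; e = 34.7 − 38.7 = -4
F=9: d̂ = -0.5 + 4.9·9 = 43.6; e = 44.6 − 43.6 = 1
F=10: d̂ = -0.5 + 4.9·10 = 48.5; e = 51.5 − 48.5 = 3
F=13: d̂ = -0.5 + 4.9·13 = 63.2; e = 62.2 − 63.2 = -1
Largest |e| is 4 at F = 8, residual -4.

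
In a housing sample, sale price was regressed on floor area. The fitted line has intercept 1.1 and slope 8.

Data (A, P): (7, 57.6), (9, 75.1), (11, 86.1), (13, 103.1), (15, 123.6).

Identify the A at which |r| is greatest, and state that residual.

A=7: P̂ = 1.1 + 8·7 = 57.1; r = 57.6 − 57.1 = 0.5
A=9: P̂ = 1.1 + 8·9 = 73.1; r = 75.1 − 73.1 = 2
A=11: P̂ = 1.1 + 8·11 = 89.1; r = 86.1 − 89.1 = -3
A=13: P̂ = 1.1 + 8·13 = 105.1; r = 103.1 − 105.1 = -2
A=15: P̂ = 1.1 + 8·15 = 121.1; r = 123.6 − 121.1 = 2.5
Largest |r| is 3 at A = 11, residual -3.

A = 11, r = -3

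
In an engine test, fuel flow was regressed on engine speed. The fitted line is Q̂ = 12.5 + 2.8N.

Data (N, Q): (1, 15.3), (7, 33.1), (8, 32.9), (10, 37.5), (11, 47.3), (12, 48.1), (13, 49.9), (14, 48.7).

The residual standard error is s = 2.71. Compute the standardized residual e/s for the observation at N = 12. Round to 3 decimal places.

0.738

Q̂ = 12.5 + 2.8·12 = 46.1
e = 48.1 − 46.1 = 2
e/s = 2 / 2.71 = 0.738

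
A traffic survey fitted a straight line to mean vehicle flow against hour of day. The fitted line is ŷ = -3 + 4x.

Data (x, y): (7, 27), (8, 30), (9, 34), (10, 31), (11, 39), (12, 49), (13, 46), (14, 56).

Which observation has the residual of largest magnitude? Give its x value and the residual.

x=7: ŷ = -3 + 4·7 = 25; r = 27 − 25 = 2
x=8: ŷ = -3 + 4·8 = 29; r = 30 − 29 = 1
x=9: ŷ = -3 + 4·9 = 33; r = 34 − 33 = 1
x=10: ŷ = -3 + 4·10 = 37; r = 31 − 37 = -6
x=11: ŷ = -3 + 4·11 = 41; r = 39 − 41 = -2
x=12: ŷ = -3 + 4·12 = 45; r = 49 − 45 = 4
x=13: ŷ = -3 + 4·13 = 49; r = 46 − 49 = -3
x=14: ŷ = -3 + 4·14 = 53; r = 56 − 53 = 3
Largest |r| is 6 at x = 10, residual -6.

x = 10, r = -6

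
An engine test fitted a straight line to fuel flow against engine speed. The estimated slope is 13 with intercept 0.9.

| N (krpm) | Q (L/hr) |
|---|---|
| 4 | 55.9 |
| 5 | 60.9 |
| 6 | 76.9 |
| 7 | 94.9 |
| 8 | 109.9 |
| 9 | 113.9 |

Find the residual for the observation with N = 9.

e = -4

Q̂ = 0.9 + 13·9 = 117.9
e = 113.9 − 117.9 = -4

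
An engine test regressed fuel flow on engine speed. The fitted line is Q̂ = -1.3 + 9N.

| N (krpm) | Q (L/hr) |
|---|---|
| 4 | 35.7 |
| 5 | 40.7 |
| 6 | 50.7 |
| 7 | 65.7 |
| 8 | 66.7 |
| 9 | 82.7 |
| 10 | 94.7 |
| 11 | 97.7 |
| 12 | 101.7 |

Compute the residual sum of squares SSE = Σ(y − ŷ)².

SSE = 116

N=4: Q̂ = -1.3 + 9·4 = 34.7; r = 35.7 − 34.7 = 1
N=5: Q̂ = -1.3 + 9·5 = 43.7; r = 40.7 − 43.7 = -3
N=6: Q̂ = -1.3 + 9·6 = 52.7; r = 50.7 − 52.7 = -2
N=7: Q̂ = -1.3 + 9·7 = 61.7; r = 65.7 − 61.7 = 4
N=8: Q̂ = -1.3 + 9·8 = 70.7; r = 66.7 − 70.7 = -4
N=9: Q̂ = -1.3 + 9·9 = 79.7; r = 82.7 − 79.7 = 3
N=10: Q̂ = -1.3 + 9·10 = 88.7; r = 94.7 − 88.7 = 6
N=11: Q̂ = -1.3 + 9·11 = 97.7; r = 97.7 − 97.7 = 0
N=12: Q̂ = -1.3 + 9·12 = 106.7; r = 101.7 − 106.7 = -5
SSE = 1 + 9 + 4 + 16 + 16 + 9 + 36 + 0 + 25 = 116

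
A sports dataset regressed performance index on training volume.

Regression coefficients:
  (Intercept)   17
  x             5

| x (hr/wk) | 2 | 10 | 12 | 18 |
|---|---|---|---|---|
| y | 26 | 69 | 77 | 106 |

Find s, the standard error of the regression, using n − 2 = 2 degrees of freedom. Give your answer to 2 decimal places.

x=2: ŷ = 17 + 5·2 = 27; r = 26 − 27 = -1
x=10: ŷ = 17 + 5·10 = 67; r = 69 − 67 = 2
x=12: ŷ = 17 + 5·12 = 77; r = 77 − 77 = 0
x=18: ŷ = 17 + 5·18 = 107; r = 106 − 107 = -1
SSE = 1 + 4 + 0 + 1 = 6
s = √(6/2) = √3 ≈ 1.73

s = 1.73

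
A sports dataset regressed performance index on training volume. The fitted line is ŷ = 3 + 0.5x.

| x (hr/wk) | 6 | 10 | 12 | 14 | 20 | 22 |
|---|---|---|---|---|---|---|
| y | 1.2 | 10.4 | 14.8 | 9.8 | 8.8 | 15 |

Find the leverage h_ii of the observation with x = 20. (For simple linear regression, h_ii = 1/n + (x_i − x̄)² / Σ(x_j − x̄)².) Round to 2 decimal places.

x̄ = (6 + 10 + 12 + 14 + 20 + 22)/6 = 14
Σ(x − x̄)² = 64 + 16 + 4 + 0 + 36 + 64 = 184
h = 1/6 + (6)²/184 = 0.166667 + 0.195652 = 0.36

h = 0.36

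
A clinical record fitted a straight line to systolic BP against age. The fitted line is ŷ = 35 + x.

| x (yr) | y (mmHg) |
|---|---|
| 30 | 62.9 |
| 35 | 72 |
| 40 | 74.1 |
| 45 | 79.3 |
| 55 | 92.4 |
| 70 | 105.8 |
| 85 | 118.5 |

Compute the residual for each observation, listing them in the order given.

-2.1, 2, -0.9, -0.7, 2.4, 0.8, -1.5

x=30: ŷ = 35 + 30 = 65; r = 62.9 − 65 = -2.1
x=35: ŷ = 35 + 35 = 70; r = 72 − 70 = 2
x=40: ŷ = 35 + 40 = 75; r = 74.1 − 75 = -0.9
x=45: ŷ = 35 + 45 = 80; r = 79.3 − 80 = -0.7
x=55: ŷ = 35 + 55 = 90; r = 92.4 − 90 = 2.4
x=70: ŷ = 35 + 70 = 105; r = 105.8 − 105 = 0.8
x=85: ŷ = 35 + 85 = 120; r = 118.5 − 120 = -1.5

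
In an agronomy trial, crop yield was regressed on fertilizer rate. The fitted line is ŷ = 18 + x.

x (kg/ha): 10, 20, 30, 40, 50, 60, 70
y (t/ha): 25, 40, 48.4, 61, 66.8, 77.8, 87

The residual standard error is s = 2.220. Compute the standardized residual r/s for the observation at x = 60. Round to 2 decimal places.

ŷ = 18 + 60 = 78
r = 77.8 − 78 = -0.2
r/s = -0.2 / 2.220 = -0.09

-0.09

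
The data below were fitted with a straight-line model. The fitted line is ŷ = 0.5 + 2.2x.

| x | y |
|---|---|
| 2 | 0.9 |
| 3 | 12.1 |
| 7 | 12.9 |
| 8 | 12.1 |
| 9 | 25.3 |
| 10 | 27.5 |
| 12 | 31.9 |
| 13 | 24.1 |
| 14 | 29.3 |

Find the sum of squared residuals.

SSE = 190

x=2: ŷ = 0.5 + 2.2·2 = 4.9; e = 0.9 − 4.9 = -4
x=3: ŷ = 0.5 + 2.2·3 = 7.1; e = 12.1 − 7.1 = 5
x=7: ŷ = 0.5 + 2.2·7 = 15.9; e = 12.9 − 15.9 = -3
x=8: ŷ = 0.5 + 2.2·8 = 18.1; e = 12.1 − 18.1 = -6
x=9: ŷ = 0.5 + 2.2·9 = 20.3; e = 25.3 − 20.3 = 5
x=10: ŷ = 0.5 + 2.2·10 = 22.5; e = 27.5 − 22.5 = 5
x=12: ŷ = 0.5 + 2.2·12 = 26.9; e = 31.9 − 26.9 = 5
x=13: ŷ = 0.5 + 2.2·13 = 29.1; e = 24.1 − 29.1 = -5
x=14: ŷ = 0.5 + 2.2·14 = 31.3; e = 29.3 − 31.3 = -2
SSE = 16 + 25 + 9 + 36 + 25 + 25 + 25 + 25 + 4 = 190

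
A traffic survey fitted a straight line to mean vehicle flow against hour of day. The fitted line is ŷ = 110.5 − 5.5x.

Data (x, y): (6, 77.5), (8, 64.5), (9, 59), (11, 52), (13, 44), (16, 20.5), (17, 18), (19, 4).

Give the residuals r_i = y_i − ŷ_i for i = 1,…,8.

0, -2, -2, 2, 5, -2, 1, -2

x=6: ŷ = 110.5 − 5.5·6 = 77.5; r = 77.5 − 77.5 = 0
x=8: ŷ = 110.5 − 5.5·8 = 66.5; r = 64.5 − 66.5 = -2
x=9: ŷ = 110.5 − 5.5·9 = 61; r = 59 − 61 = -2
x=11: ŷ = 110.5 − 5.5·11 = 50; r = 52 − 50 = 2
x=13: ŷ = 110.5 − 5.5·13 = 39; r = 44 − 39 = 5
x=16: ŷ = 110.5 − 5.5·16 = 22.5; r = 20.5 − 22.5 = -2
x=17: ŷ = 110.5 − 5.5·17 = 17; r = 18 − 17 = 1
x=19: ŷ = 110.5 − 5.5·19 = 6; r = 4 − 6 = -2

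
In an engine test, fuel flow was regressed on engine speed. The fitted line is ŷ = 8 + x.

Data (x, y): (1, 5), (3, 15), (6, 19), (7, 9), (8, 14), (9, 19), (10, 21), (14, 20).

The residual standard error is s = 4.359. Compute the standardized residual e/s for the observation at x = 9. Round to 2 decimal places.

ŷ = 8 + 9 = 17
e = 19 − 17 = 2
e/s = 2 / 4.359 = 0.46

0.46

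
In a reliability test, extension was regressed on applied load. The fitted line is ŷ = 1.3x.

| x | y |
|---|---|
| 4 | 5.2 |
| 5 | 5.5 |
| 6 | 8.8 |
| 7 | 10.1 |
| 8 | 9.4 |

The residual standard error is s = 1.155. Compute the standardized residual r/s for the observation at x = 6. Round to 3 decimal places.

0.866

ŷ = 1.3·6 = 7.8
r = 8.8 − 7.8 = 1
r/s = 1 / 1.155 = 0.866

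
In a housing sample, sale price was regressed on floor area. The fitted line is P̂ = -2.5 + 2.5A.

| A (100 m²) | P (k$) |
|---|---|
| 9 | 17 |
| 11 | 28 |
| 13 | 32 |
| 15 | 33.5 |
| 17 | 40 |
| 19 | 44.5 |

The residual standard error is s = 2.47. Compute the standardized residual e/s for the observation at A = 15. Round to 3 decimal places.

P̂ = -2.5 + 2.5·15 = 35
e = 33.5 − 35 = -1.5
e/s = -1.5 / 2.47 = -0.607

-0.607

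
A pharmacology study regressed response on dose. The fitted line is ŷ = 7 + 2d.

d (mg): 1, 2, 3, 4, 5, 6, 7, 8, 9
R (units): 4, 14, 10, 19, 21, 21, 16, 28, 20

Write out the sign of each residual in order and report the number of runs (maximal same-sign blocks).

7 runs

d=1: ŷ = 7 + 2·1 = 9; e = 4 − 9 = -5
d=2: ŷ = 7 + 2·2 = 11; e = 14 − 11 = 3
d=3: ŷ = 7 + 2·3 = 13; e = 10 − 13 = -3
d=4: ŷ = 7 + 2·4 = 15; e = 19 − 15 = 4
d=5: ŷ = 7 + 2·5 = 17; e = 21 − 17 = 4
d=6: ŷ = 7 + 2·6 = 19; e = 21 − 19 = 2
d=7: ŷ = 7 + 2·7 = 21; e = 16 − 21 = -5
d=8: ŷ = 7 + 2·8 = 23; e = 28 − 23 = 5
d=9: ŷ = 7 + 2·9 = 25; e = 20 − 25 = -5
Signs: − + − + + + − + −
Runs: −×1, +×1, −×1, +×3, −×1, +×1, −×1 → 7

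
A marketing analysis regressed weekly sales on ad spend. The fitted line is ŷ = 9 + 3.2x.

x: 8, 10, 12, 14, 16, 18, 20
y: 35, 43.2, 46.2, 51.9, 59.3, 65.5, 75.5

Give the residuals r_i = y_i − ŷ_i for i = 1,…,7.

0.4, 2.2, -1.2, -1.9, -0.9, -1.1, 2.5

x=8: ŷ = 9 + 3.2·8 = 34.6; r = 35 − 34.6 = 0.4
x=10: ŷ = 9 + 3.2·10 = 41; r = 43.2 − 41 = 2.2
x=12: ŷ = 9 + 3.2·12 = 47.4; r = 46.2 − 47.4 = -1.2
x=14: ŷ = 9 + 3.2·14 = 53.8; r = 51.9 − 53.8 = -1.9
x=16: ŷ = 9 + 3.2·16 = 60.2; r = 59.3 − 60.2 = -0.9
x=18: ŷ = 9 + 3.2·18 = 66.6; r = 65.5 − 66.6 = -1.1
x=20: ŷ = 9 + 3.2·20 = 73; r = 75.5 − 73 = 2.5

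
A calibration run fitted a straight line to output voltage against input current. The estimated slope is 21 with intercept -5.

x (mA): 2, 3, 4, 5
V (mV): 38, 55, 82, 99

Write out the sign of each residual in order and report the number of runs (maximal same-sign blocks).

4 runs

x=2: ŷ = -5 + 21·2 = 37; e = 38 − 37 = 1
x=3: ŷ = -5 + 21·3 = 58; e = 55 − 58 = -3
x=4: ŷ = -5 + 21·4 = 79; e = 82 − 79 = 3
x=5: ŷ = -5 + 21·5 = 100; e = 99 − 100 = -1
Signs: + − + −
Runs: +×1, −×1, +×1, −×1 → 4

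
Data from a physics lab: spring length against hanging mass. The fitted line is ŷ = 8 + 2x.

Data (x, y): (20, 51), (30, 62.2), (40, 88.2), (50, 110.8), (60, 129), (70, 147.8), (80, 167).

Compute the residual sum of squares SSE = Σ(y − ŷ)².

SSE = 52.56

x=20: ŷ = 8 + 2·20 = 48; r = 51 − 48 = 3
x=30: ŷ = 8 + 2·30 = 68; r = 62.2 − 68 = -5.8
x=40: ŷ = 8 + 2·40 = 88; r = 88.2 − 88 = 0.2
x=50: ŷ = 8 + 2·50 = 108; r = 110.8 − 108 = 2.8
x=60: ŷ = 8 + 2·60 = 128; r = 129 − 128 = 1
x=70: ŷ = 8 + 2·70 = 148; r = 147.8 − 148 = -0.2
x=80: ŷ = 8 + 2·80 = 168; r = 167 − 168 = -1
SSE = 9 + 33.64 + 0.04 + 7.84 + 1 + 0.04 + 1 = 52.56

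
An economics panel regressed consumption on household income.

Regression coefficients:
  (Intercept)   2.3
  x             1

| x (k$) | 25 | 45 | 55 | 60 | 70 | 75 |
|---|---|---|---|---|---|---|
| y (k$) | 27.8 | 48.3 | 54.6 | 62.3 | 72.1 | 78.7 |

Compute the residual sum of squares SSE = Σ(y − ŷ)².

x=25: ŷ = 2.3 + 25 = 27.3; e = 27.8 − 27.3 = 0.5
x=45: ŷ = 2.3 + 45 = 47.3; e = 48.3 − 47.3 = 1
x=55: ŷ = 2.3 + 55 = 57.3; e = 54.6 − 57.3 = -2.7
x=60: ŷ = 2.3 + 60 = 62.3; e = 62.3 − 62.3 = 0
x=70: ŷ = 2.3 + 70 = 72.3; e = 72.1 − 72.3 = -0.2
x=75: ŷ = 2.3 + 75 = 77.3; e = 78.7 − 77.3 = 1.4
SSE = 0.25 + 1 + 7.29 + 0 + 0.04 + 1.96 = 10.54

SSE = 10.54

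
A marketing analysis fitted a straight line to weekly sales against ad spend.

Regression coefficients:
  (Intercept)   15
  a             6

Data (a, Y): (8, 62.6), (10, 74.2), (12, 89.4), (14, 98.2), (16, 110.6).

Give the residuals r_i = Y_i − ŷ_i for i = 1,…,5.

a=8: ŷ = 15 + 6·8 = 63; r = 62.6 − 63 = -0.4
a=10: ŷ = 15 + 6·10 = 75; r = 74.2 − 75 = -0.8
a=12: ŷ = 15 + 6·12 = 87; r = 89.4 − 87 = 2.4
a=14: ŷ = 15 + 6·14 = 99; r = 98.2 − 99 = -0.8
a=16: ŷ = 15 + 6·16 = 111; r = 110.6 − 111 = -0.4

-0.4, -0.8, 2.4, -0.8, -0.4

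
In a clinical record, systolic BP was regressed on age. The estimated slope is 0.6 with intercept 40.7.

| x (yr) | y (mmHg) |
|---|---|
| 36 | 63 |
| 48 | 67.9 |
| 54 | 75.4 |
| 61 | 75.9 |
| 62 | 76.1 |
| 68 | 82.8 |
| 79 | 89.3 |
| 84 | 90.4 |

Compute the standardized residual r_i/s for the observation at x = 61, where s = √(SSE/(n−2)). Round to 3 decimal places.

x=36: ŷ = 40.7 + 0.6·36 = 62.3; r = 63 − 62.3 = 0.7
x=48: ŷ = 40.7 + 0.6·48 = 69.5; r = 67.9 − 69.5 = -1.6
x=54: ŷ = 40.7 + 0.6·54 = 73.1; r = 75.4 − 73.1 = 2.3
x=61: ŷ = 40.7 + 0.6·61 = 77.3; r = 75.9 − 77.3 = -1.4
x=62: ŷ = 40.7 + 0.6·62 = 77.9; r = 76.1 − 77.9 = -1.8
x=68: ŷ = 40.7 + 0.6·68 = 81.5; r = 82.8 − 81.5 = 1.3
x=79: ŷ = 40.7 + 0.6·79 = 88.1; r = 89.3 − 88.1 = 1.2
x=84: ŷ = 40.7 + 0.6·84 = 91.1; r = 90.4 − 91.1 = -0.7
SSE = 0.49 + 2.56 + 5.29 + 1.96 + 3.24 + 1.69 + 1.44 + 0.49 = 17.16
s = √(17.16/6) = 1.69115
r/s = -1.4 / 1.69115 = -0.828

-0.828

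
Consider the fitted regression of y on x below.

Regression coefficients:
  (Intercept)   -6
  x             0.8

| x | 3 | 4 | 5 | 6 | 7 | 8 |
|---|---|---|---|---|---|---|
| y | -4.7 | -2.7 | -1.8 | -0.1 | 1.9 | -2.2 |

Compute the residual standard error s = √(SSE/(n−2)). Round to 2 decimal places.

s = 1.91

x=3: ŷ = -6 + 0.8·3 = -3.6; e = -4.7 − (-3.6) = -1.1
x=4: ŷ = -6 + 0.8·4 = -2.8; e = -2.7 − (-2.8) = 0.1
x=5: ŷ = -6 + 0.8·5 = -2; e = -1.8 − (-2) = 0.2
x=6: ŷ = -6 + 0.8·6 = -1.2; e = -0.1 − (-1.2) = 1.1
x=7: ŷ = -6 + 0.8·7 = -0.4; e = 1.9 − (-0.4) = 2.3
x=8: ŷ = -6 + 0.8·8 = 0.4; e = -2.2 − 0.4 = -2.6
SSE = 1.21 + 0.01 + 0.04 + 1.21 + 5.29 + 6.76 = 14.52
s = √(14.52/4) = √3.63 ≈ 1.91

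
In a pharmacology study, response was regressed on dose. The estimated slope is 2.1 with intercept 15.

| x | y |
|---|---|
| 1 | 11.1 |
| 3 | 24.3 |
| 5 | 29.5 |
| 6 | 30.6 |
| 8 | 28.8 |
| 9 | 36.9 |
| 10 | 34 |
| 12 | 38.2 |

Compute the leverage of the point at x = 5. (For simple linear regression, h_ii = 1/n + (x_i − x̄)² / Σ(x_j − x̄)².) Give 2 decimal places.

h = 0.16

x̄ = (1 + 3 + 5 + 6 + 8 + 9 + 10 + 12)/8 = 6.75
Σ(x − x̄)² = 33.0625 + 14.0625 + 3.0625 + 0.5625 + 1.5625 + 5.0625 + 10.5625 + 27.5625 = 95.5
h = 1/8 + (-1.75)²/95.5 = 0.125 + 0.0320681 = 0.16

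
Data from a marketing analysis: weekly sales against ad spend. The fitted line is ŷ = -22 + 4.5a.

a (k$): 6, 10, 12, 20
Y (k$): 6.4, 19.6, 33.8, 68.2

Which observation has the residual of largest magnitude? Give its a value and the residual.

a = 10, e = -3.4

a=6: ŷ = -22 + 4.5·6 = 5; e = 6.4 − 5 = 1.4
a=10: ŷ = -22 + 4.5·10 = 23; e = 19.6 − 23 = -3.4
a=12: ŷ = -22 + 4.5·12 = 32; e = 33.8 − 32 = 1.8
a=20: ŷ = -22 + 4.5·20 = 68; e = 68.2 − 68 = 0.2
Largest |e| is 3.4 at a = 10, residual -3.4.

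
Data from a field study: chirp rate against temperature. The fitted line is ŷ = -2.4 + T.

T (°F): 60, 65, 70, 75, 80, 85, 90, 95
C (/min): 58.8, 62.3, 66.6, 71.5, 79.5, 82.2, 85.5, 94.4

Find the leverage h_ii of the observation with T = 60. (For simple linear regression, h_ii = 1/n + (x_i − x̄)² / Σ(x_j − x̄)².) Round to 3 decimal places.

T̄ = (60 + 65 + 70 + 75 + 80 + 85 + 90 + 95)/8 = 77.5
Σ(T − T̄)² = 306.25 + 156.25 + 56.25 + 6.25 + 6.25 + 56.25 + 156.25 + 306.25 = 1050
h = 1/8 + (-17.5)²/1050 = 0.125 + 0.291667 = 0.417

h = 0.417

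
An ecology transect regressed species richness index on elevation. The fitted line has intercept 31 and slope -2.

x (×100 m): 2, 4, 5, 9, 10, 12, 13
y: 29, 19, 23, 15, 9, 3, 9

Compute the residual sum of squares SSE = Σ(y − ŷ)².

SSE = 64

x=2: ŷ = 31 − 2·2 = 27; e = 29 − 27 = 2
x=4: ŷ = 31 − 2·4 = 23; e = 19 − 23 = -4
x=5: ŷ = 31 − 2·5 = 21; e = 23 − 21 = 2
x=9: ŷ = 31 − 2·9 = 13; e = 15 − 13 = 2
x=10: ŷ = 31 − 2·10 = 11; e = 9 − 11 = -2
x=12: ŷ = 31 − 2·12 = 7; e = 3 − 7 = -4
x=13: ŷ = 31 − 2·13 = 5; e = 9 − 5 = 4
SSE = 4 + 16 + 4 + 4 + 4 + 16 + 16 = 64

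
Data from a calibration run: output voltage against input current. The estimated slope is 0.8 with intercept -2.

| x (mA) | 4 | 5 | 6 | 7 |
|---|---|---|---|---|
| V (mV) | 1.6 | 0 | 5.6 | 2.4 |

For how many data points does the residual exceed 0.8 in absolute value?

x=4: V̂ = -2 + 0.8·4 = 1.2; r = 1.6 − 1.2 = 0.4
x=5: V̂ = -2 + 0.8·5 = 2; r = 0 − 2 = -2
x=6: V̂ = -2 + 0.8·6 = 2.8; r = 5.6 − 2.8 = 2.8
x=7: V̂ = -2 + 0.8·7 = 3.6; r = 2.4 − 3.6 = -1.2
|r| > 0.8: x=5 (|r|=2), x=6 (|r|=2.8), x=7 (|r|=1.2) → 3

3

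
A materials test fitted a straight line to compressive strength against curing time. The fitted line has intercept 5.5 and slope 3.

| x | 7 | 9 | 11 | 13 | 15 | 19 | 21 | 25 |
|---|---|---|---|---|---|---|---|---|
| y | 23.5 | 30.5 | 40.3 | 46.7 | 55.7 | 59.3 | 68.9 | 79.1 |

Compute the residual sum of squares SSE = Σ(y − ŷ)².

x=7: ŷ = 5.5 + 3·7 = 26.5; r = 23.5 − 26.5 = -3
x=9: ŷ = 5.5 + 3·9 = 32.5; r = 30.5 − 32.5 = -2
x=11: ŷ = 5.5 + 3·11 = 38.5; r = 40.3 − 38.5 = 1.8
x=13: ŷ = 5.5 + 3·13 = 44.5; r = 46.7 − 44.5 = 2.2
x=15: ŷ = 5.5 + 3·15 = 50.5; r = 55.7 − 50.5 = 5.2
x=19: ŷ = 5.5 + 3·19 = 62.5; r = 59.3 − 62.5 = -3.2
x=21: ŷ = 5.5 + 3·21 = 68.5; r = 68.9 − 68.5 = 0.4
x=25: ŷ = 5.5 + 3·25 = 80.5; r = 79.1 − 80.5 = -1.4
SSE = 9 + 4 + 3.24 + 4.84 + 27.04 + 10.24 + 0.16 + 1.96 = 60.48

SSE = 60.48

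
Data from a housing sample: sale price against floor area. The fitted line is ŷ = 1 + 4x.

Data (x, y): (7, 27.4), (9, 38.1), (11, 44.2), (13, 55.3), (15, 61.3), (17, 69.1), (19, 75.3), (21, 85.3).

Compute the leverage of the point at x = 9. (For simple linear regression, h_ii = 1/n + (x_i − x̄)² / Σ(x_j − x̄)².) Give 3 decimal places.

x̄ = (7 + 9 + 11 + 13 + 15 + 17 + 19 + 21)/8 = 14
Σ(x − x̄)² = 49 + 25 + 9 + 1 + 1 + 9 + 25 + 49 = 168
h = 1/8 + (-5)²/168 = 0.125 + 0.14881 = 0.274

h = 0.274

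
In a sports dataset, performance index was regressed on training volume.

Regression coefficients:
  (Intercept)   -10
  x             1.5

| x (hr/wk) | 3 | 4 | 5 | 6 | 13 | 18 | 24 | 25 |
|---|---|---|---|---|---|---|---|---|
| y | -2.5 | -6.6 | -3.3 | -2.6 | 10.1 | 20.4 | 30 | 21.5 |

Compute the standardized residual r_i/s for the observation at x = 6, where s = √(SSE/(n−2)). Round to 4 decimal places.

x=3: ŷ = -10 + 1.5·3 = -5.5; r = -2.5 − (-5.5) = 3
x=4: ŷ = -10 + 1.5·4 = -4; r = -6.6 − (-4) = -2.6
x=5: ŷ = -10 + 1.5·5 = -2.5; r = -3.3 − (-2.5) = -0.8
x=6: ŷ = -10 + 1.5·6 = -1; r = -2.6 − (-1) = -1.6
x=13: ŷ = -10 + 1.5·13 = 9.5; r = 10.1 − 9.5 = 0.6
x=18: ŷ = -10 + 1.5·18 = 17; r = 20.4 − 17 = 3.4
x=24: ŷ = -10 + 1.5·24 = 26; r = 30 − 26 = 4
x=25: ŷ = -10 + 1.5·25 = 27.5; r = 21.5 − 27.5 = -6
SSE = 9 + 6.76 + 0.64 + 2.56 + 0.36 + 11.56 + 16 + 36 = 82.88
s = √(82.88/6) = 3.71663
r/s = -1.6 / 3.71663 = -0.4305

-0.4305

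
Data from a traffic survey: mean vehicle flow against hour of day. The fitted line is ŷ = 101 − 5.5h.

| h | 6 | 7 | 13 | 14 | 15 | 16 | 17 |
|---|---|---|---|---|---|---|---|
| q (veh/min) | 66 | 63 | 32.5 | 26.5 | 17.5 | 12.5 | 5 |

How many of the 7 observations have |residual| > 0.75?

h=6: ŷ = 101 − 5.5·6 = 68; e = 66 − 68 = -2
h=7: ŷ = 101 − 5.5·7 = 62.5; e = 63 − 62.5 = 0.5
h=13: ŷ = 101 − 5.5·13 = 29.5; e = 32.5 − 29.5 = 3
h=14: ŷ = 101 − 5.5·14 = 24; e = 26.5 − 24 = 2.5
h=15: ŷ = 101 − 5.5·15 = 18.5; e = 17.5 − 18.5 = -1
h=16: ŷ = 101 − 5.5·16 = 13; e = 12.5 − 13 = -0.5
h=17: ŷ = 101 − 5.5·17 = 7.5; e = 5 − 7.5 = -2.5
|e| > 0.75: h=6 (|e|=2), h=13 (|e|=3), h=14 (|e|=2.5), h=15 (|e|=1), h=17 (|e|=2.5) → 5

5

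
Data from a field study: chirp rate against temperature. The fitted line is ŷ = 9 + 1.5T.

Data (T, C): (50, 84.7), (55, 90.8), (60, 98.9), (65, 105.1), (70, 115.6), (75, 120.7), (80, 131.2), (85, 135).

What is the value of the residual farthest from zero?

r = 2.2

T=50: ŷ = 9 + 1.5·50 = 84; r = 84.7 − 84 = 0.7
T=55: ŷ = 9 + 1.5·55 = 91.5; r = 90.8 − 91.5 = -0.7
T=60: ŷ = 9 + 1.5·60 = 99; r = 98.9 − 99 = -0.1
T=65: ŷ = 9 + 1.5·65 = 106.5; r = 105.1 − 106.5 = -1.4
T=70: ŷ = 9 + 1.5·70 = 114; r = 115.6 − 114 = 1.6
T=75: ŷ = 9 + 1.5·75 = 121.5; r = 120.7 − 121.5 = -0.8
T=80: ŷ = 9 + 1.5·80 = 129; r = 131.2 − 129 = 2.2
T=85: ŷ = 9 + 1.5·85 = 136.5; r = 135 − 136.5 = -1.5
Largest |r| is 2.2 at T = 80, residual 2.2.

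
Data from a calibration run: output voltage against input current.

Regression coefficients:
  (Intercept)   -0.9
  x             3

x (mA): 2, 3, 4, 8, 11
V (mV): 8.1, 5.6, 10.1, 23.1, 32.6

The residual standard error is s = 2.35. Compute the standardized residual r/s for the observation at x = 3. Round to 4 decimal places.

-1.0638

ŷ = -0.9 + 3·3 = 8.1
r = 5.6 − 8.1 = -2.5
r/s = -2.5 / 2.35 = -1.0638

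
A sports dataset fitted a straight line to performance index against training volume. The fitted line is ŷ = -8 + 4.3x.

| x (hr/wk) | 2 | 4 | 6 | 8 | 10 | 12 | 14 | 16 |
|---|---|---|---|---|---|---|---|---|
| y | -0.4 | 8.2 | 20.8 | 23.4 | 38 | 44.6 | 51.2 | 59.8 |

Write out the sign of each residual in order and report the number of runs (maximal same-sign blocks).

x=2: ŷ = -8 + 4.3·2 = 0.6; e = -0.4 − 0.6 = -1
x=4: ŷ = -8 + 4.3·4 = 9.2; e = 8.2 − 9.2 = -1
x=6: ŷ = -8 + 4.3·6 = 17.8; e = 20.8 − 17.8 = 3
x=8: ŷ = -8 + 4.3·8 = 26.4; e = 23.4 − 26.4 = -3
x=10: ŷ = -8 + 4.3·10 = 35; e = 38 − 35 = 3
x=12: ŷ = -8 + 4.3·12 = 43.6; e = 44.6 − 43.6 = 1
x=14: ŷ = -8 + 4.3·14 = 52.2; e = 51.2 − 52.2 = -1
x=16: ŷ = -8 + 4.3·16 = 60.8; e = 59.8 − 60.8 = -1
Signs: − − + − + + − −
Runs: −×2, +×1, −×1, +×2, −×2 → 5

5 runs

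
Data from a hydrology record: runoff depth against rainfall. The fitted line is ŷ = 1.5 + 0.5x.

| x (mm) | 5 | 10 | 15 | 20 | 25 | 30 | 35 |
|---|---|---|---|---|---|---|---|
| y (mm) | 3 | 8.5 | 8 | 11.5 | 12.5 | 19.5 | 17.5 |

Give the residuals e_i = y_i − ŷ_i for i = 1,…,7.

x=5: ŷ = 1.5 + 0.5·5 = 4; e = 3 − 4 = -1
x=10: ŷ = 1.5 + 0.5·10 = 6.5; e = 8.5 − 6.5 = 2
x=15: ŷ = 1.5 + 0.5·15 = 9; e = 8 − 9 = -1
x=20: ŷ = 1.5 + 0.5·20 = 11.5; e = 11.5 − 11.5 = 0
x=25: ŷ = 1.5 + 0.5·25 = 14; e = 12.5 − 14 = -1.5
x=30: ŷ = 1.5 + 0.5·30 = 16.5; e = 19.5 − 16.5 = 3
x=35: ŷ = 1.5 + 0.5·35 = 19; e = 17.5 − 19 = -1.5

-1, 2, -1, 0, -1.5, 3, -1.5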